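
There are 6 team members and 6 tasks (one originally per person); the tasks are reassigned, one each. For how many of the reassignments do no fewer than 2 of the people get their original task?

191

# with exactly i fixed is C(6,i)·!(6-i); sum over i=2..6:
  i=2: C(6,2)·!4 = 15·9 = 135
  i=3: C(6,3)·!3 = 20·2 = 40
  i=4: C(6,4)·!2 = 15·1 = 15
  i=5: C(6,5)·!1 = 6·0 = 0
  i=6: C(6,6)·!0 = 1·1 = 1
Total = 191.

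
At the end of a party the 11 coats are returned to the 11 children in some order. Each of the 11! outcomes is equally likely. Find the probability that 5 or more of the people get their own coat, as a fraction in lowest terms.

73057/19958400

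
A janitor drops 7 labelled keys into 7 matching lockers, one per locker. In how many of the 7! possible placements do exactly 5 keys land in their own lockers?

Pick the 5 fixed positions: C(7,5) = 21 ways.
The remaining 2 must be deranged: !2 = 1.
Total: 21 × 1 = 21.

21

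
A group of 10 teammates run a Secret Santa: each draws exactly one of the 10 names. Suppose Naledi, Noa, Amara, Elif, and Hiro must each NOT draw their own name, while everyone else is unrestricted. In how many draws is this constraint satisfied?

2170680

Let A_j be the event that the j-th constrained one is fixed. By inclusion-exclusion over the 5 events:
Σ_{j=0}^{5} (-1)^j C(5,j)(10-j)!
= C(5,0)·10! - C(5,1)·9! + C(5,2)·8! - C(5,3)·7! + C(5,4)·6! - C(5,5)·5!
= 3628800 - 1814400 + 403200 - 50400 + 3600 - 120
= 2170680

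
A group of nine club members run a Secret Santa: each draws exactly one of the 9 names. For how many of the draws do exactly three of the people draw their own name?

22260

Choose which 3 of the 9 are fixed: C(9,3) = 84.
The remaining 6 must be deranged: !6 = 265.
Total: 84 × 265 = 22260.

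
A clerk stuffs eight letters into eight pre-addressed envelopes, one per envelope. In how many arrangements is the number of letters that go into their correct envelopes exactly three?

Choose which 3 of the 8 are fixed: C(8,3) = 56.
The other 5 form a derangement: !5 = 44.
Total: 56 × 44 = 2464.

2464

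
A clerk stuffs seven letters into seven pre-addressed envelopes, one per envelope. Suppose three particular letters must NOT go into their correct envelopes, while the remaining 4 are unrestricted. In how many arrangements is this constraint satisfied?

3216

Let A_j be the event that the j-th constrained one is fixed. By inclusion-exclusion over the 3 events:
Σ_{j=0}^{3} (-1)^j C(3,j)(7-j)!
= C(3,0)·7! - C(3,1)·6! + C(3,2)·5! - C(3,3)·4!
= 5040 - 2160 + 360 - 24
= 3216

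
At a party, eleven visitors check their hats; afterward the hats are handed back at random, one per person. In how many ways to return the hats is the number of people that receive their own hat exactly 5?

122430

Pick the 5 fixed positions: C(11,5) = 462 ways.
The remaining 6 must be deranged: !6 = 265.
Total: 462 × 265 = 122430.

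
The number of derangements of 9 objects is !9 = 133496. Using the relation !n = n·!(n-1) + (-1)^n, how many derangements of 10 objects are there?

!10 = 10·133496 + 1 = 1334961.

1334961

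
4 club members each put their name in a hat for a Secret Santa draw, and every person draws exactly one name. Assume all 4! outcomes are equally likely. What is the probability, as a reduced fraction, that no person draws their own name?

3/8

Favorable outcomes: !4 = 9.
Total outcomes: 4! = 24.
Probability = 9/24 = 3/8.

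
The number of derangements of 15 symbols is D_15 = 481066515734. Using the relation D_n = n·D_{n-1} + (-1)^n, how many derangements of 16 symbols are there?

D_16 = 16·481066515734 + 1 = 7697064251745.

7697064251745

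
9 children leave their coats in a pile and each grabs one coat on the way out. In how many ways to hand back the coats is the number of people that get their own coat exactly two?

Choose which 2 of the 9 are fixed: C(9,2) = 36.
The remaining 7 must be deranged: !7 = 1854.
Total: 36 × 1854 = 66744.

66744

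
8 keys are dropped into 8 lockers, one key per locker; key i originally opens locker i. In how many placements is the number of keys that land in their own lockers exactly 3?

2464

Pick the 3 fixed positions: C(8,3) = 56 ways.
The other 5 form a derangement: !5 = 44.
Total: 56 × 44 = 2464.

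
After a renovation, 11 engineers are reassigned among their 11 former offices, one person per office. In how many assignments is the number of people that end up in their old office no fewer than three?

3205379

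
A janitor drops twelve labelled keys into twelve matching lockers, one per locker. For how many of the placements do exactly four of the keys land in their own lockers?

7342335

Pick the 4 fixed positions: C(12,4) = 495 ways.
The remaining 8 must be deranged: !8 = 14833.
Total: 495 × 14833 = 7342335.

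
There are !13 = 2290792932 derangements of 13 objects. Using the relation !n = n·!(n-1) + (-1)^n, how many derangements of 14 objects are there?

32071101049

!14 = 14·2290792932 + 1 = 32071101049.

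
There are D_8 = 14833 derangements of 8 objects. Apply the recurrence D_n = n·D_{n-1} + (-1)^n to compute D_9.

133496

D_9 = 9·14833 - 1 = 133496.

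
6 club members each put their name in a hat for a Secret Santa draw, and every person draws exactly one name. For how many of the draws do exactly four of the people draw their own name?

Choose which 4 of the 6 are fixed: C(6,4) = 15.
The remaining 2 must be deranged: !2 = 1.
Total: 15 × 1 = 15.

15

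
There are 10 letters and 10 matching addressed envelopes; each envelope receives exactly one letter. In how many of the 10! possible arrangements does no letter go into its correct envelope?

Use !n = (n-1)(!(n-1) + !(n-2)).
!10 = 9·(133496 + 14833) = 9·148329 = 1334961

1334961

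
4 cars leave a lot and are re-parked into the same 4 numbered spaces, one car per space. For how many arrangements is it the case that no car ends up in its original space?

By inclusion-exclusion, !4 = Σ (-1)^k · 4!/k! for k=0..4
= 4! - 4!/1! + 4!/2! - 4!/3! + 4!/4!
= 24 - 24 + 12 - 4 + 1
= 9

9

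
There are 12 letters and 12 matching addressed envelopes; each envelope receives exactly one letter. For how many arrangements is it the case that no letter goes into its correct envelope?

!12 is the nearest integer to 12!/e.
12! = 479001600, and 479001600/e ≈ 176214840.93, so !12 = 176214841.

176214841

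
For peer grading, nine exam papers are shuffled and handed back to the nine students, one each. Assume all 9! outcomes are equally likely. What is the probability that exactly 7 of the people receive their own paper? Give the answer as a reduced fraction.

Favorable outcomes: C(9,7)·!2 = 36·1 = 36.
Total outcomes: 9! = 362880.
Probability = 36/362880 = 1/10080.

1/10080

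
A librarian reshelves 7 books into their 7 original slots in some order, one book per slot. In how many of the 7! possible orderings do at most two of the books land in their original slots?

# with exactly i fixed is C(7,i)·!(7-i); sum over i=0..2:
  i=0: C(7,0)·!7 = 1·1854 = 1854
  i=1: C(7,1)·!6 = 7·265 = 1855
  i=2: C(7,2)·!5 = 21·44 = 924
Total = 4633.

4633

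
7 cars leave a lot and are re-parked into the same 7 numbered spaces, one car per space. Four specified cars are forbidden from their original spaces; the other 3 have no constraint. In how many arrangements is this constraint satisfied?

2790

Inclusion-exclusion on the 4 forbidden self-matches:
Σ_{j=0}^{4} (-1)^j C(4,j)(7-j)!
= C(4,0)·7! - C(4,1)·6! + C(4,2)·5! - C(4,3)·4! + C(4,4)·3!
= 5040 - 2880 + 720 - 96 + 6
= 2790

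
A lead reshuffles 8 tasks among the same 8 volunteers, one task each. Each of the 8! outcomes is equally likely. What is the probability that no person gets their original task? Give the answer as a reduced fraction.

2119/5760

Favorable outcomes: !8 = 14833.
Total outcomes: 8! = 40320.
Probability = 14833/40320 = 2119/5760.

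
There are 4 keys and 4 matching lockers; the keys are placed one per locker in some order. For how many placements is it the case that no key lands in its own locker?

9

By inclusion-exclusion, !4 = Σ (-1)^k · 4!/k! for k=0..4
= 4! - 4!/1! + 4!/2! - 4!/3! + 4!/4!
= 24 - 24 + 12 - 4 + 1
= 9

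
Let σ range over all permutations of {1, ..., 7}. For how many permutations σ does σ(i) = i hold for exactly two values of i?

924

Pick the 2 fixed positions: C(7,2) = 21 ways.
The other 5 form a derangement: !5 = 44.
Total: 21 × 44 = 924.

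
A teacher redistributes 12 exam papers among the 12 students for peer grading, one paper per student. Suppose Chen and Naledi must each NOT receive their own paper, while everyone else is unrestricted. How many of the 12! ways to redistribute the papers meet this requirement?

402796800

Inclusion-exclusion on the 2 forbidden self-matches:
Σ_{j=0}^{2} (-1)^j C(2,j)(12-j)!
= C(2,0)·12! - C(2,1)·11! + C(2,2)·10!
= 479001600 - 79833600 + 3628800
= 402796800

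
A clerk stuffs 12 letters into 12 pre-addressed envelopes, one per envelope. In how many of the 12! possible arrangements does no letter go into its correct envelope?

The number of derangements of 12 is !12 = Σ_{k=0}^{12} (-1)^k·12!/k!
= 12! - 12!/1! + 12!/2! - 12!/3! + 12!/4! - 12!/5! + 12!/6! - 12!/7! + 12!/8! - 12!/9! + 12!/10! - 12!/11! + 12!/12!
= 479001600 - 479001600 + 239500800 - 79833600 + 19958400 - 3991680 + 665280 - 95040 + 11880 - 1320 + 132 - 12 + 1
= 176214841

176214841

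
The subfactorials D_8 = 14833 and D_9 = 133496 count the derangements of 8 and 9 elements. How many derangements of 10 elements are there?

1334961

D_10 = (10-1)·(D_9 + D_8) = 9·(133496 + 14833) = 9·148329 = 1334961.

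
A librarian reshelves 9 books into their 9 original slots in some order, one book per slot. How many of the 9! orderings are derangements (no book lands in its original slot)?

133496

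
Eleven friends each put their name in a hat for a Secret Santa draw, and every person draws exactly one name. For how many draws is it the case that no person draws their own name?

The subfactorial !11 = [11!/e] (nearest integer).
11! = 39916800, and 39916800/e ≈ 14684570.08, so !11 = 14684570.

14684570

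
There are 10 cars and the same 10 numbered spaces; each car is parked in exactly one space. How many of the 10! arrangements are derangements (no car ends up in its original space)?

1334961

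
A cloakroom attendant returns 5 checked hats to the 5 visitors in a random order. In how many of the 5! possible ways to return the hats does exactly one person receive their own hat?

Pick the single fixed position: C(5,1) = 5 ways.
The remaining 4 must be deranged: !4 = 9.
Total: 5 × 9 = 45.

45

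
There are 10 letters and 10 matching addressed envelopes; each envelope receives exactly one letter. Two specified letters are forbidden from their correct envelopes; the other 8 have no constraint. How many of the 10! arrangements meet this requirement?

2943360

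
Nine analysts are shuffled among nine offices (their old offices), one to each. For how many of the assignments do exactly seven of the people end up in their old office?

Pick the 7 fixed positions: C(9,7) = 36 ways.
The other 2 form a derangement: !2 = 1.
Total: 36 × 1 = 36.

36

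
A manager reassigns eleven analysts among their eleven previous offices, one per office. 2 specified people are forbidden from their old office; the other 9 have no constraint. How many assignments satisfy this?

33022080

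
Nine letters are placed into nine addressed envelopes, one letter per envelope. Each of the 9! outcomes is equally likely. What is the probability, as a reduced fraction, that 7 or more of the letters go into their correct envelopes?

37/362880

Favorable outcomes: Σ_{i≥7} C(9,i)·!(9-i) = 36·1 + 9·0 + 1·1 = 37.
Total outcomes: 9! = 362880.
Probability = 37/362880 = 37/362880.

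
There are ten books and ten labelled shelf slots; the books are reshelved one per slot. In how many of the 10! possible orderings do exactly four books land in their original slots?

Choose which 4 of the 10 are fixed: C(10,4) = 210.
The other 6 form a derangement: !6 = 265.
Total: 210 × 265 = 55650.

55650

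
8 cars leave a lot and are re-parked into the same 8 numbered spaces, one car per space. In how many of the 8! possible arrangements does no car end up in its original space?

14833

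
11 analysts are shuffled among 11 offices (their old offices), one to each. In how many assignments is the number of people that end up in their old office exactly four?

611820

Choose which 4 of the 11 are fixed: C(11,4) = 330.
The remaining 7 must be deranged: !7 = 1854.
Total: 330 × 1854 = 611820.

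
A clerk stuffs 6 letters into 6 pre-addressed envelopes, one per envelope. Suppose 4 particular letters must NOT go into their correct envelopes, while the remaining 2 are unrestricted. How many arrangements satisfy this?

Inclusion-exclusion on the 4 forbidden self-matches:
Σ_{j=0}^{4} (-1)^j C(4,j)(6-j)!
= C(4,0)·6! - C(4,1)·5! + C(4,2)·4! - C(4,3)·3! + C(4,4)·2!
= 720 - 480 + 144 - 24 + 2
= 362

362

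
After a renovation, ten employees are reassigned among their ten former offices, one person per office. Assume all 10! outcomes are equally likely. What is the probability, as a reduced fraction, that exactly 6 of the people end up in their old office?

Favorable outcomes: C(10,6)·!4 = 210·9 = 1890.
Total outcomes: 10! = 3628800.
Probability = 1890/3628800 = 1/1920.

1/1920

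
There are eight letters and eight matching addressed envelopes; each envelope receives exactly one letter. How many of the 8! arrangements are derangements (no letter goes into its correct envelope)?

Use !n = (n-1)(!(n-1) + !(n-2)).
!8 = 7·(1854 + 265) = 7·2119 = 14833

14833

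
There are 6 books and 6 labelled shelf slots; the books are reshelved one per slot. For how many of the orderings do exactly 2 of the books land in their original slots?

Pick the 2 fixed positions: C(6,2) = 15 ways.
The other 4 form a derangement: !4 = 9.
Total: 15 × 9 = 135.

135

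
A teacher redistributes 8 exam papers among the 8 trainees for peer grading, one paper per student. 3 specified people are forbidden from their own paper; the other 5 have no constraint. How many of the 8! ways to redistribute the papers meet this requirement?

27240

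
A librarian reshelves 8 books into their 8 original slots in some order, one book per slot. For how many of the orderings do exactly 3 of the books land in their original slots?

2464

Pick the 3 fixed positions: C(8,3) = 56 ways.
The remaining 5 must be deranged: !5 = 44.
Total: 56 × 44 = 2464.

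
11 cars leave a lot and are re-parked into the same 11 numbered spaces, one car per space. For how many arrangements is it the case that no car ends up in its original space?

Recurrence: !11 = 10·(!10 + !9).
!11 = 10·(1334961 + 133496) = 10·1468457 = 14684570

14684570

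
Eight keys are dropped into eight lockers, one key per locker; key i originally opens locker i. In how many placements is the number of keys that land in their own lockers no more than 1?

29665

Sum C(8,i)·!(8-i) for i = 0..1:
  i=0: C(8,0)·!8 = 1·14833 = 14833
  i=1: C(8,1)·!7 = 8·1854 = 14832
Total = 29665.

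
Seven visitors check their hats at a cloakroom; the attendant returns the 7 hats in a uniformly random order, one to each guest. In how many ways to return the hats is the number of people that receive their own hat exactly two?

924

Pick the 2 fixed positions: C(7,2) = 21 ways.
The remaining 5 must be deranged: !5 = 44.
Total: 21 × 44 = 924.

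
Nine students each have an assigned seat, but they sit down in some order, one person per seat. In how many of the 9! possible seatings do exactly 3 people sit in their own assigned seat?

22260

Pick the 3 fixed positions: C(9,3) = 84 ways.
The remaining 6 must be deranged: !6 = 265.
Total: 84 × 265 = 22260.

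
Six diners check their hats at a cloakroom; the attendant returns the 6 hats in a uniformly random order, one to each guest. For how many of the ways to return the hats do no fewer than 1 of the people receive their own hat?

455

Sum C(6,i)·!(6-i) for i = 1..6:
  i=1: C(6,1)·!5 = 6·44 = 264
  i=2: C(6,2)·!4 = 15·9 = 135
  i=3: C(6,3)·!3 = 20·2 = 40
  i=4: C(6,4)·!2 = 15·1 = 15
  i=5: C(6,5)·!1 = 6·0 = 0
  i=6: C(6,6)·!0 = 1·1 = 1
Total = 455.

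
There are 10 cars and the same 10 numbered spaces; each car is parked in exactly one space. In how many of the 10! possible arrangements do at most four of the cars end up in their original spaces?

3615536

# with exactly i fixed is C(10,i)·!(10-i); sum over i=0..4:
  i=0: C(10,0)·!10 = 1·1334961 = 1334961
  i=1: C(10,1)·!9 = 10·133496 = 1334960
  i=2: C(10,2)·!8 = 45·14833 = 667485
  i=3: C(10,3)·!7 = 120·1854 = 222480
  i=4: C(10,4)·!6 = 210·265 = 55650
Total = 3615536.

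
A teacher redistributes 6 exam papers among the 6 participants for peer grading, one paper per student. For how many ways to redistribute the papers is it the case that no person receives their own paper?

!6 = 6! · Σ_{k=0}^{6} (-1)^k/k!
= 6! - 6!/1! + 6!/2! - 6!/3! + 6!/4! - 6!/5! + 6!/6!
= 720 - 720 + 360 - 120 + 30 - 6 + 1
= 265

265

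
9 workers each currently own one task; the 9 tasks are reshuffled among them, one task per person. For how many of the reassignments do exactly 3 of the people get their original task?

22260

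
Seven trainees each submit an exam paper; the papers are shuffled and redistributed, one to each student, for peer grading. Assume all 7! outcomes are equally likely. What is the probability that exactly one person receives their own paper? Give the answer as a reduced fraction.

53/144

Favorable outcomes: C(7,1)·!6 = 7·265 = 1855.
Total outcomes: 7! = 5040.
Probability = 1855/5040 = 53/144.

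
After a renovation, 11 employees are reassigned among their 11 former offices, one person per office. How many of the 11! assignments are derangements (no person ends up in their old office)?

By inclusion-exclusion, !11 = Σ (-1)^k · 11!/k! for k=0..11
= 11! - 11!/1! + 11!/2! - 11!/3! + 11!/4! - 11!/5! + 11!/6! - 11!/7! + 11!/8! - 11!/9! + 11!/10! - 11!/11!
= 39916800 - 39916800 + 19958400 - 6652800 + 1663200 - 332640 + 55440 - 7920 + 990 - 110 + 11 - 1
= 14684570

14684570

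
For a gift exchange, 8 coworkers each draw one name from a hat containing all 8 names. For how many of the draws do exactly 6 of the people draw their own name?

28

Pick the 6 fixed positions: C(8,6) = 28 ways.
The other 2 form a derangement: !2 = 1.
Total: 28 × 1 = 28.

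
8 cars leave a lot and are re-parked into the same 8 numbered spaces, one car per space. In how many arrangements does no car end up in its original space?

Recurrence: !8 = 7·(!7 + !6).
!8 = 7·(1854 + 265) = 7·2119 = 14833

14833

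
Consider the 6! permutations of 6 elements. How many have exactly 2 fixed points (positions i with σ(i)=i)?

135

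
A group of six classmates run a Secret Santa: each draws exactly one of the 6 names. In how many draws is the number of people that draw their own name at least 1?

Sum C(6,i)·!(6-i) for i = 1..6:
  i=1: C(6,1)·!5 = 6·44 = 264
  i=2: C(6,2)·!4 = 15·9 = 135
  i=3: C(6,3)·!3 = 20·2 = 40
  i=4: C(6,4)·!2 = 15·1 = 15
  i=5: C(6,5)·!1 = 6·0 = 0
  i=6: C(6,6)·!0 = 1·1 = 1
Total = 455.

455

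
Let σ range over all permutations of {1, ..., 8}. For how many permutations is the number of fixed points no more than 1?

# with exactly i fixed is C(8,i)·!(8-i); sum over i=0..1:
  i=0: C(8,0)·!8 = 1·14833 = 14833
  i=1: C(8,1)·!7 = 8·1854 = 14832
Total = 29665.

29665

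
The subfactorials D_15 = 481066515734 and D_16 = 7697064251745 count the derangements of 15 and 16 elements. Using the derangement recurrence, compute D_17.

130850092279664

D_17 = (17-1)·(D_16 + D_15) = 16·(7697064251745 + 481066515734) = 16·8178130767479 = 130850092279664.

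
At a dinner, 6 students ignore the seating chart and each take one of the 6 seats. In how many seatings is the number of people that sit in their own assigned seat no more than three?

704

# with exactly i fixed is C(6,i)·!(6-i); sum over i=0..3:
  i=0: C(6,0)·!6 = 1·265 = 265
  i=1: C(6,1)·!5 = 6·44 = 264
  i=2: C(6,2)·!4 = 15·9 = 135
  i=3: C(6,3)·!3 = 20·2 = 40
Total = 704.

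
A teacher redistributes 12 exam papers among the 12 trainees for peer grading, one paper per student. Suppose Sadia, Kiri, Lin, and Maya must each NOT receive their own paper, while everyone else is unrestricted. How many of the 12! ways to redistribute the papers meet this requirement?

339696000

Inclusion-exclusion on the 4 forbidden self-matches:
Σ_{j=0}^{4} (-1)^j C(4,j)(12-j)!
= C(4,0)·12! - C(4,1)·11! + C(4,2)·10! - C(4,3)·9! + C(4,4)·8!
= 479001600 - 159667200 + 21772800 - 1451520 + 40320
= 339696000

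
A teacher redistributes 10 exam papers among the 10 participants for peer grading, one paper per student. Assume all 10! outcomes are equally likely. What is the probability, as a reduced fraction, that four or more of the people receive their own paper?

Favorable outcomes: Σ_{i≥4} C(10,i)·!(10-i) = 210·265 + 252·44 + 210·9 + 120·2 + 45·1 + 10·0 + 1·1 = 68914.
Total outcomes: 10! = 3628800.
Probability = 68914/3628800 = 34457/1814400.

34457/1814400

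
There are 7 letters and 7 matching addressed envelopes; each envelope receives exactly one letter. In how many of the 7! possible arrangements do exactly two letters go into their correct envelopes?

Pick the 2 fixed positions: C(7,2) = 21 ways.
The remaining 5 must be deranged: !5 = 44.
Total: 21 × 44 = 924.

924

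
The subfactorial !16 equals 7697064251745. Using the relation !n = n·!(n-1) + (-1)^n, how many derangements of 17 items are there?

130850092279664

!17 = 17·7697064251745 - 1 = 130850092279664.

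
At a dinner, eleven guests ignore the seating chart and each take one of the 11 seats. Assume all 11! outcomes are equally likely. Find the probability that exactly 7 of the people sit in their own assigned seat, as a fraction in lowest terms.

Favorable outcomes: C(11,7)·!4 = 330·9 = 2970.
Total outcomes: 11! = 39916800.
Probability = 2970/39916800 = 1/13440.

1/13440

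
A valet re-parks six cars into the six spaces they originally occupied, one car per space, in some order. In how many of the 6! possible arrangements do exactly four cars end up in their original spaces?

15

Pick the 4 fixed positions: C(6,4) = 15 ways.
The other 2 form a derangement: !2 = 1.
Total: 15 × 1 = 15.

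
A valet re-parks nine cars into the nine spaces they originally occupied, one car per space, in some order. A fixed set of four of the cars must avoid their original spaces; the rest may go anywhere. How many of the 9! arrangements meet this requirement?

229080

Inclusion-exclusion on the 4 forbidden self-matches:
Σ_{j=0}^{4} (-1)^j C(4,j)(9-j)!
= C(4,0)·9! - C(4,1)·8! + C(4,2)·7! - C(4,3)·6! + C(4,4)·5!
= 362880 - 161280 + 30240 - 2880 + 120
= 229080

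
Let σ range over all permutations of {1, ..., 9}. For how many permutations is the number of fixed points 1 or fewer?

# with exactly i fixed is C(9,i)·!(9-i); sum over i=0..1:
  i=0: C(9,0)·!9 = 1·133496 = 133496
  i=1: C(9,1)·!8 = 9·14833 = 133497
Total = 266993.

266993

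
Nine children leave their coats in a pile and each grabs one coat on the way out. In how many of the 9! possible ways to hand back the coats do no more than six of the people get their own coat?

# with exactly i fixed is C(9,i)·!(9-i); sum over i=0..6:
  i=0: C(9,0)·!9 = 1·133496 = 133496
  i=1: C(9,1)·!8 = 9·14833 = 133497
  i=2: C(9,2)·!7 = 36·1854 = 66744
  i=3: C(9,3)·!6 = 84·265 = 22260
  i=4: C(9,4)·!5 = 126·44 = 5544
  i=5: C(9,5)·!4 = 126·9 = 1134
  i=6: C(9,6)·!3 = 84·2 = 168
Total = 362843.

362843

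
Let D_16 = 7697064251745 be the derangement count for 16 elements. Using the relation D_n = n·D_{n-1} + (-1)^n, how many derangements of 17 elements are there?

130850092279664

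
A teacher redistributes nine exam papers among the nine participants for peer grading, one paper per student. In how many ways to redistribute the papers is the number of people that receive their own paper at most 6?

362843

Sum C(9,i)·!(9-i) for i = 0..6:
  i=0: C(9,0)·!9 = 1·133496 = 133496
  i=1: C(9,1)·!8 = 9·14833 = 133497
  i=2: C(9,2)·!7 = 36·1854 = 66744
  i=3: C(9,3)·!6 = 84·265 = 22260
  i=4: C(9,4)·!5 = 126·44 = 5544
  i=5: C(9,5)·!4 = 126·9 = 1134
  i=6: C(9,6)·!3 = 84·2 = 168
Total = 362843.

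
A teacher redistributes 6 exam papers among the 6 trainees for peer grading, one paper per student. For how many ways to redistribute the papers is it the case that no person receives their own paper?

265

!6 = 6! · Σ_{k=0}^{6} (-1)^k/k!
= 6! - 6!/1! + 6!/2! - 6!/3! + 6!/4! - 6!/5! + 6!/6!
= 720 - 720 + 360 - 120 + 30 - 6 + 1
= 265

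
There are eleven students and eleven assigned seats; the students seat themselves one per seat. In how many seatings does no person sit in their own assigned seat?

Use !n = (n-1)(!(n-1) + !(n-2)).
!11 = 10·(1334961 + 133496) = 10·1468457 = 14684570

14684570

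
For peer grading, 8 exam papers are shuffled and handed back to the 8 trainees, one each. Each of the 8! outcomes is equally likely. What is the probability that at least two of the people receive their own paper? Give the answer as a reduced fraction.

Favorable outcomes: Σ_{i≥2} C(8,i)·!(8-i) = 28·265 + 56·44 + 70·9 + 56·2 + 28·1 + 8·0 + 1·1 = 10655.
Total outcomes: 8! = 40320.
Probability = 10655/40320 = 2131/8064.

2131/8064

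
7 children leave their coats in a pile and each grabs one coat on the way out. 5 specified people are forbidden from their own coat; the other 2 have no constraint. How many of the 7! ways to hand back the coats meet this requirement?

Let A_j be the event that the j-th constrained one is fixed. By inclusion-exclusion over the 5 events:
Σ_{j=0}^{5} (-1)^j C(5,j)(7-j)!
= C(5,0)·7! - C(5,1)·6! + C(5,2)·5! - C(5,3)·4! + C(5,4)·3! - C(5,5)·2!
= 5040 - 3600 + 1200 - 240 + 30 - 2
= 2428

2428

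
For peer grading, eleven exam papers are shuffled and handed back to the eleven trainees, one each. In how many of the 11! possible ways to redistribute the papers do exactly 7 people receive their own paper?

Pick the 7 fixed positions: C(11,7) = 330 ways.
The other 4 form a derangement: !4 = 9.
Total: 330 × 9 = 2970.

2970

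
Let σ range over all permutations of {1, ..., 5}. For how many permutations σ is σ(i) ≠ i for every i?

44

!5 = 5! · Σ_{k=0}^{5} (-1)^k/k!
= 5! - 5!/1! + 5!/2! - 5!/3! + 5!/4! - 5!/5!
= 120 - 120 + 60 - 20 + 5 - 1
= 44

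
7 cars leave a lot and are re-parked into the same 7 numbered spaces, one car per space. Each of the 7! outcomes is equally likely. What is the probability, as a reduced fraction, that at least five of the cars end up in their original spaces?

11/2520

Favorable outcomes: Σ_{i≥5} C(7,i)·!(7-i) = 21·1 + 7·0 + 1·1 = 22.
Total outcomes: 7! = 5040.
Probability = 22/5040 = 11/2520.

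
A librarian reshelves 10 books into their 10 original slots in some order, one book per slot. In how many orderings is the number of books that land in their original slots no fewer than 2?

958879

# with exactly i fixed is C(10,i)·!(10-i); sum over i=2..10:
  i=2: C(10,2)·!8 = 45·14833 = 667485
  i=3: C(10,3)·!7 = 120·1854 = 222480
  i=4: C(10,4)·!6 = 210·265 = 55650
  i=5: C(10,5)·!5 = 252·44 = 11088
  i=6: C(10,6)·!4 = 210·9 = 1890
  i=7: C(10,7)·!3 = 120·2 = 240
  i=8: C(10,8)·!2 = 45·1 = 45
  i=9: C(10,9)·!1 = 10·0 = 0
  i=10: C(10,10)·!0 = 1·1 = 1
Total = 958879.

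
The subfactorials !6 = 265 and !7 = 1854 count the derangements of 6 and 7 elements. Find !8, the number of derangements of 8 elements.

!8 = (8-1)·(!7 + !6) = 7·(1854 + 265) = 7·2119 = 14833.

14833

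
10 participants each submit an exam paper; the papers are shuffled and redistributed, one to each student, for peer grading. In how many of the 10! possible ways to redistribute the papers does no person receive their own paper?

Recurrence: !10 = 10·!9 + (-1)^10.
!10 = 10·133496 + 1 = 1334961

1334961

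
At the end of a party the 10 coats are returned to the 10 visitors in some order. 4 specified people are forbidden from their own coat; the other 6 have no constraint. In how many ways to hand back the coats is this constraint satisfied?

2399760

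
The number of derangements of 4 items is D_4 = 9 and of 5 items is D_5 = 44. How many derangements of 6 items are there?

265

D_6 = (6-1)·(D_5 + D_4) = 5·(44 + 9) = 5·53 = 265.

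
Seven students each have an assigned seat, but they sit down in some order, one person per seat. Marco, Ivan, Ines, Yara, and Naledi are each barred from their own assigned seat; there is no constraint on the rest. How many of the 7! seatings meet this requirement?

2428

Inclusion-exclusion on the 5 forbidden self-matches:
Σ_{j=0}^{5} (-1)^j C(5,j)(7-j)!
= C(5,0)·7! - C(5,1)·6! + C(5,2)·5! - C(5,3)·4! + C(5,4)·3! - C(5,5)·2!
= 5040 - 3600 + 1200 - 240 + 30 - 2
= 2428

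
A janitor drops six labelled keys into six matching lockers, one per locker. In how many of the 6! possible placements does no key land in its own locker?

!6 is the nearest integer to 6!/e.
6! = 720, and 720/e ≈ 264.87, so !6 = 265.

265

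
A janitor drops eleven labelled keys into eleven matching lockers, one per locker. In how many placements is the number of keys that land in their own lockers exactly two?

Choose which 2 of the 11 are fixed: C(11,2) = 55.
The remaining 9 must be deranged: !9 = 133496.
Total: 55 × 133496 = 7342280.

7342280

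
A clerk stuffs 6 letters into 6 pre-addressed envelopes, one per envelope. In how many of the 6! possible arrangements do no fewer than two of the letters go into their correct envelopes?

191

# with exactly i fixed is C(6,i)·!(6-i); sum over i=2..6:
  i=2: C(6,2)·!4 = 15·9 = 135
  i=3: C(6,3)·!3 = 20·2 = 40
  i=4: C(6,4)·!2 = 15·1 = 15
  i=5: C(6,5)·!1 = 6·0 = 0
  i=6: C(6,6)·!0 = 1·1 = 1
Total = 191.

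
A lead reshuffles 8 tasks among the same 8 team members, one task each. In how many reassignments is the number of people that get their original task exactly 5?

112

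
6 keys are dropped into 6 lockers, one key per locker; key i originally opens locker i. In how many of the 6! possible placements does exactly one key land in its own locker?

Pick the single fixed position: C(6,1) = 6 ways.
The remaining 5 must be deranged: !5 = 44.
Total: 6 × 44 = 264.

264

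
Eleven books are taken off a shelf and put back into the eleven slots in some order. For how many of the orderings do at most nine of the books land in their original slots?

39916799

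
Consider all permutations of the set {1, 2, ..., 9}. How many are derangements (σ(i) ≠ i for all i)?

Recurrence: !9 = 8·(!8 + !7).
!9 = 8·(14833 + 1854) = 8·16687 = 133496

133496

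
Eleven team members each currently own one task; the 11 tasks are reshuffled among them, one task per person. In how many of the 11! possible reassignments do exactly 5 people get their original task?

122430

Pick the 5 fixed positions: C(11,5) = 462 ways.
The remaining 6 must be deranged: !6 = 265.
Total: 462 × 265 = 122430.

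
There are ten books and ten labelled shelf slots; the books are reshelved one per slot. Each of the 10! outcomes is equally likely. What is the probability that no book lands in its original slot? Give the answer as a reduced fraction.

16481/44800

Favorable outcomes: !10 = 1334961.
Total outcomes: 10! = 3628800.
Probability = 1334961/3628800 = 16481/44800.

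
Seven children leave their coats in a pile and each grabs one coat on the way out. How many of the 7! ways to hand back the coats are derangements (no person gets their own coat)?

1854

The subfactorial !7 = [7!/e] (nearest integer).
7! = 5040, and 5040/e ≈ 1854.11, so !7 = 1854.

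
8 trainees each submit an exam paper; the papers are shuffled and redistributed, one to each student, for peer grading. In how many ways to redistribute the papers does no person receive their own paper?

!8 = 8! · Σ_{k=0}^{8} (-1)^k/k!
= 8! - 8!/1! + 8!/2! - 8!/3! + 8!/4! - 8!/5! + 8!/6! - 8!/7! + 8!/8!
= 40320 - 40320 + 20160 - 6720 + 1680 - 336 + 56 - 8 + 1
= 14833

14833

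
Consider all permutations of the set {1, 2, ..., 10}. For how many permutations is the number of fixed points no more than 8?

3628799

# with exactly i fixed is C(10,i)·!(10-i); sum over i=0..8:
  i=0: C(10,0)·!10 = 1·1334961 = 1334961
  i=1: C(10,1)·!9 = 10·133496 = 1334960
  i=2: C(10,2)·!8 = 45·14833 = 667485
  i=3: C(10,3)·!7 = 120·1854 = 222480
  i=4: C(10,4)·!6 = 210·265 = 55650
  i=5: C(10,5)·!5 = 252·44 = 11088
  i=6: C(10,6)·!4 = 210·9 = 1890
  i=7: C(10,7)·!3 = 120·2 = 240
  i=8: C(10,8)·!2 = 45·1 = 45
Total = 3628799.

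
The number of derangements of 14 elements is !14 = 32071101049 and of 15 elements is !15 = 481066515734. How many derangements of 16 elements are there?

7697064251745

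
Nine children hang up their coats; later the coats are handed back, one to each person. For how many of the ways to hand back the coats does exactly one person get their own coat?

Choose which one of the 9 is fixed: C(9,1) = 9.
The other 8 form a derangement: !8 = 14833.
Total: 9 × 14833 = 133497.

133497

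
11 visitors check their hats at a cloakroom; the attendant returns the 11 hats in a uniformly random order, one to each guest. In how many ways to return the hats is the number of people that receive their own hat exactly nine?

Choose which 9 of the 11 are fixed: C(11,9) = 55.
The remaining 2 must be deranged: !2 = 1.
Total: 55 × 1 = 55.

55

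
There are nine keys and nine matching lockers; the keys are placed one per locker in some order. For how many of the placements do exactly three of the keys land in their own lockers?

22260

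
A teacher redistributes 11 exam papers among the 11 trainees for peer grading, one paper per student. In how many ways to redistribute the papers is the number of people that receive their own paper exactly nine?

55

Choose which 9 of the 11 are fixed: C(11,9) = 55.
The remaining 2 must be deranged: !2 = 1.
Total: 55 × 1 = 55.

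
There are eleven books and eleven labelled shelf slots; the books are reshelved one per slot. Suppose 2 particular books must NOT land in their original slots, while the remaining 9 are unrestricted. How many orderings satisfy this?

33022080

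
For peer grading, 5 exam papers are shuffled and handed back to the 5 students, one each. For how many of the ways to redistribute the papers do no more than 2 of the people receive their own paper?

109

# with exactly i fixed is C(5,i)·!(5-i); sum over i=0..2:
  i=0: C(5,0)·!5 = 1·44 = 44
  i=1: C(5,1)·!4 = 5·9 = 45
  i=2: C(5,2)·!3 = 10·2 = 20
Total = 109.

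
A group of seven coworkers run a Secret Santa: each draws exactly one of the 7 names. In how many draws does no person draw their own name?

1854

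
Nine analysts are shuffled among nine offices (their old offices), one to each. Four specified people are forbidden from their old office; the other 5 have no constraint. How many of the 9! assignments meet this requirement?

229080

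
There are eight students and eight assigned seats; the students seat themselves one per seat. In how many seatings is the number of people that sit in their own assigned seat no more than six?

Sum C(8,i)·!(8-i) for i = 0..6:
  i=0: C(8,0)·!8 = 1·14833 = 14833
  i=1: C(8,1)·!7 = 8·1854 = 14832
  i=2: C(8,2)·!6 = 28·265 = 7420
  i=3: C(8,3)·!5 = 56·44 = 2464
  i=4: C(8,4)·!4 = 70·9 = 630
  i=5: C(8,5)·!3 = 56·2 = 112
  i=6: C(8,6)·!2 = 28·1 = 28
Total = 40319.

40319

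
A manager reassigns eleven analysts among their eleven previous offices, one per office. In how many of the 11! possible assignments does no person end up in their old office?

14684570

The subfactorial !11 = [11!/e] (nearest integer).
11! = 39916800, and 39916800/e ≈ 14684570.08, so !11 = 14684570.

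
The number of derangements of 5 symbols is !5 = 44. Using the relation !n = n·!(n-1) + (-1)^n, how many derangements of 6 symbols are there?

265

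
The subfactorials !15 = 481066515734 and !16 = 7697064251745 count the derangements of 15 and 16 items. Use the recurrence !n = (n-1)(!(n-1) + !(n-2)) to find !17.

130850092279664

!17 = (17-1)·(!16 + !15) = 16·(7697064251745 + 481066515734) = 16·8178130767479 = 130850092279664.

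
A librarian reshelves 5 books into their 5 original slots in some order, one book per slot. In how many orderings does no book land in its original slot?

By inclusion-exclusion, !5 = Σ (-1)^k · 5!/k! for k=0..5
= 5! - 5!/1! + 5!/2! - 5!/3! + 5!/4! - 5!/5!
= 120 - 120 + 60 - 20 + 5 - 1
= 44

44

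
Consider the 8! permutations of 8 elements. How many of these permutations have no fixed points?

14833

!8 is the nearest integer to 8!/e.
8! = 40320, and 40320/e ≈ 14832.90, so !8 = 14833.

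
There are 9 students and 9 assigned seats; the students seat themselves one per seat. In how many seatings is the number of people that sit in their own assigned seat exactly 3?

22260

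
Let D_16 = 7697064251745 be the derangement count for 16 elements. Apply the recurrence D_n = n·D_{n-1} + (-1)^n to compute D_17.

D_17 = 17·7697064251745 - 1 = 130850092279664.

130850092279664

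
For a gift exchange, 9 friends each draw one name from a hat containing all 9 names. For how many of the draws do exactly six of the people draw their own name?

Pick the 6 fixed positions: C(9,6) = 84 ways.
The remaining 3 must be deranged: !3 = 2.
Total: 84 × 2 = 168.

168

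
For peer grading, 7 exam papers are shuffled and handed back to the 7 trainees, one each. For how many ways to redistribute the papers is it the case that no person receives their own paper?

Use !n = (n-1)(!(n-1) + !(n-2)).
!7 = 6·(265 + 44) = 6·309 = 1854

1854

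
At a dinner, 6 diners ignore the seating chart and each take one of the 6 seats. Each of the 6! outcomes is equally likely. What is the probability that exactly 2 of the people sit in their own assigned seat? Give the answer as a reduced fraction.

3/16

Favorable outcomes: C(6,2)·!4 = 15·9 = 135.
Total outcomes: 6! = 720.
Probability = 135/720 = 3/16.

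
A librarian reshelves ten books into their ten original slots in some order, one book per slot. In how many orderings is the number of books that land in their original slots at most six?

3628514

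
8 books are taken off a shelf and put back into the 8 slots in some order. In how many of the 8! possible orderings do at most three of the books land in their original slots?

39549

Sum C(8,i)·!(8-i) for i = 0..3:
  i=0: C(8,0)·!8 = 1·14833 = 14833
  i=1: C(8,1)·!7 = 8·1854 = 14832
  i=2: C(8,2)·!6 = 28·265 = 7420
  i=3: C(8,3)·!5 = 56·44 = 2464
Total = 39549.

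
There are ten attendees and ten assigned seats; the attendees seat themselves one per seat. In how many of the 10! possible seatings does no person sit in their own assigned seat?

1334961

Recurrence: !10 = 9·(!9 + !8).
!10 = 9·(133496 + 14833) = 9·148329 = 1334961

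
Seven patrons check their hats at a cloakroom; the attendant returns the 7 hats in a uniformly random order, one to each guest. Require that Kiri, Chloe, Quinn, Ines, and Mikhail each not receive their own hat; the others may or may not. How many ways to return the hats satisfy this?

Let A_j be the event that the j-th constrained one is fixed. By inclusion-exclusion over the 5 events:
Σ_{j=0}^{5} (-1)^j C(5,j)(7-j)!
= C(5,0)·7! - C(5,1)·6! + C(5,2)·5! - C(5,3)·4! + C(5,4)·3! - C(5,5)·2!
= 5040 - 3600 + 1200 - 240 + 30 - 2
= 2428

2428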